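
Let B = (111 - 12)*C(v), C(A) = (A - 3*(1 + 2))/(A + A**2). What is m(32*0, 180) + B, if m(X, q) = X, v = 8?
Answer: -11/8 ≈ -1.3750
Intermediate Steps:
C(A) = (-9 + A)/(A + A**2) (C(A) = (A - 3*3)/(A + A**2) = (A - 9)/(A + A**2) = (-9 + A)/(A + A**2))
B = -11/8 (B = (111 - 12)*((-9 + 8)/(8*(1 + 8))) = 99*((1/8)*(-1)/9) = 99*((1/8)*(1/9)*(-1)) = 99*(-1/72) = -11/8 ≈ -1.3750)
m(32*0, 180) + B = 32*0 - 11/8 = 0 - 11/8 = -11/8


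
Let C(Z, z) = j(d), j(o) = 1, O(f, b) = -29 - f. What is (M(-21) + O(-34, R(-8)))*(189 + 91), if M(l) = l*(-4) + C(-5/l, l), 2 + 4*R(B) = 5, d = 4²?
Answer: 25200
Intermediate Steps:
d = 16
R(B) = ¾ (R(B) = -½ + (¼)*5 = -½ + 5/4 = ¾)
C(Z, z) = 1
M(l) = 1 - 4*l (M(l) = l*(-4) + 1 = -4*l + 1 = 1 - 4*l)
(M(-21) + O(-34, R(-8)))*(189 + 91) = ((1 - 4*(-21)) + (-29 - 1*(-34)))*(189 + 91) = ((1 + 84) + (-29 + 34))*280 = (85 + 5)*280 = 90*280 = 25200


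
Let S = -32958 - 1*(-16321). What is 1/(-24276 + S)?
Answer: -1/40913 ≈ -2.4442e-5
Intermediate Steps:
S = -16637 (S = -32958 + 16321 = -16637)
1/(-24276 + S) = 1/(-24276 - 16637) = 1/(-40913) = -1/40913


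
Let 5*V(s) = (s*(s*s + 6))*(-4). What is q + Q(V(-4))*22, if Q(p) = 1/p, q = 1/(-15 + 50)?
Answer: 191/560 ≈ 0.34107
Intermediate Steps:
q = 1/35 ≈ 0.028571
V(s) = -4*s*(6 + s²)/5 (V(s) = ((s*(s*s + 6))*(-4))/5 = ((s*(s² + 6))*(-4))/5 = ((s*(6 + s²))*(-4))/5 = (-4*s*(6 + s²))/5 = -4*s*(6 + s²)/5)
q + Q(V(-4))*22 = 1/35 + 22/(-⅘*(-4)*(6 + (-4)²)) = 1/35 + 22/(-⅘*(-4)*(6 + 16)) = 1/35 + 22/(-⅘*(-4)*22) = 1/35 + 22/(352/5) = 1/35 + (5/352)*22 = 1/35 + 5/16 = 191/560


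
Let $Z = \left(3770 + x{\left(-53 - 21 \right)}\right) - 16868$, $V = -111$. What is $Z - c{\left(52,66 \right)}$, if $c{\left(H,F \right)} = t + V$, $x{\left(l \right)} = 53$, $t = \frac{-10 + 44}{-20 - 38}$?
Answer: $- \frac{375069}{29} \approx -12933.0$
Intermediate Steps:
$t = - \frac{17}{29}$ ($t = \frac{34}{-58} = 34 \left(- \frac{1}{58}\right) = - \frac{17}{29} \approx -0.58621$)
$c{\left(H,F \right)} = - \frac{3236}{29}$ ($c{\left(H,F \right)} = - \frac{17}{29} - 111 = - \frac{3236}{29}$)
$Z = -13045$ ($Z = \left(3770 + 53\right) - 16868 = 3823 - 16868 = -13045$)
$Z - c{\left(52,66 \right)} = -13045 - - \frac{3236}{29} = -13045 + \frac{3236}{29} = - \frac{375069}{29}$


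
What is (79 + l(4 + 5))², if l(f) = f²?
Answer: 25600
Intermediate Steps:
(79 + l(4 + 5))² = (79 + (4 + 5)²)² = (79 + 9²)² = (79 + 81)² = 160² = 25600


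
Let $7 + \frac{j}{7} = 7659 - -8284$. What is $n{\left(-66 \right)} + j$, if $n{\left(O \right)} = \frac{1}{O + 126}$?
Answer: $\frac{6693121}{60} \approx 1.1155 \cdot 10^{5}$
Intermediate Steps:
$n{\left(O \right)} = \frac{1}{126 + O}$
$j = 111552$ ($j = -49 + 7 \left(7659 - -8284\right) = -49 + 7 \left(7659 + 8284\right) = -49 + 7 \cdot 15943 = -49 + 111601 = 111552$)
$n{\left(-66 \right)} + j = \frac{1}{126 - 66} + 111552 = \frac{1}{60} + 111552 = \frac{6693121}{60}$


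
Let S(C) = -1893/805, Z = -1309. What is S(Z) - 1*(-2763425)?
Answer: 2224555232/805 ≈ 2.7634e+6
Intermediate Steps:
S(C) = -1893/805 (S(C) = -1893*1/805 = -1893/805)
S(Z) - 1*(-2763425) = -1893/805 - 1*(-2763425) = -1893/805 + 2763425 = 2224555232/805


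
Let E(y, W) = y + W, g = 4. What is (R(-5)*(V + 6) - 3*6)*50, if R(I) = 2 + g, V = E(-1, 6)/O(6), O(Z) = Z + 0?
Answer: 1150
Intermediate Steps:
E(y, W) = W + y
O(Z) = Z
V = 5/6 (V = (6 - 1)/6 = 5*(1/6) = 5/6 ≈ 0.83333)
R(I) = 6 (R(I) = 2 + 4 = 6)
(R(-5)*(V + 6) - 3*6)*50 = (6*(5/6 + 6) - 3*6)*50 = (6*(41/6) - 18)*50 = (41 - 18)*50 = 23*50 = 1150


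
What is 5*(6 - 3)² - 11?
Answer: 34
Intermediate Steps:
5*(6 - 3)² - 11 = 5*3² - 11 = 5*9 - 11 = 45 - 11 = 34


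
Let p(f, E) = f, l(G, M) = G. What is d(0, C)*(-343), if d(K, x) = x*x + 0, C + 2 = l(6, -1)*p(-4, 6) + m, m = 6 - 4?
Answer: -197568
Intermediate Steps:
m = 2
C = -24 (C = -2 + (6*(-4) + 2) = -2 + (-24 + 2) = -2 - 22 = -24)
d(K, x) = x**2 (d(K, x) = x**2 + 0 = x**2)
d(0, C)*(-343) = (-24)**2*(-343) = 576*(-343) = -197568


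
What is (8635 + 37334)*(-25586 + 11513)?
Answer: -646921737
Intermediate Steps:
(8635 + 37334)*(-25586 + 11513) = 45969*(-14073) = -646921737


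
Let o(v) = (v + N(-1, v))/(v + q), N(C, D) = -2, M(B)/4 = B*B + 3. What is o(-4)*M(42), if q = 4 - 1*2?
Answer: 21204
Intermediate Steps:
M(B) = 12 + 4*B² (M(B) = 4*(B*B + 3) = 4*(B² + 3) = 4*(3 + B²) = 12 + 4*B²)
q = 2 (q = 4 - 2 = 2)
o(v) = (-2 + v)/(2 + v) (o(v) = (v - 2)/(v + 2) = (-2 + v)/(2 + v))
o(-4)*M(42) = ((-2 - 4)/(2 - 4))*(12 + 4*42²) = (-6/(-2))*(12 + 4*1764) = (-½*(-6))*(12 + 7056) = 3*7068 = 21204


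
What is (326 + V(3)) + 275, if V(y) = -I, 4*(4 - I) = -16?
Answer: 593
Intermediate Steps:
I = 8 (I = 4 - ¼*(-16) = 4 + 4 = 8)
V(y) = -8 (V(y) = -1*8 = -8)
(326 + V(3)) + 275 = (326 - 8) + 275 = 318 + 275 = 593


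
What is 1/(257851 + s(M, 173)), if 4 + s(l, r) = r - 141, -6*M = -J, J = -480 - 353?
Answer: 1/257879 ≈ 3.8778e-6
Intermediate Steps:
J = -833
M = -833/6 (M = -(-1)*(-833)/6 = -⅙*833 = -833/6 ≈ -138.83)
s(l, r) = -145 + r (s(l, r) = -4 + (r - 141) = -4 + (-141 + r) = -145 + r)
1/(257851 + s(M, 173)) = 1/(257851 + (-145 + 173)) = 1/(257851 + 28) = 1/257879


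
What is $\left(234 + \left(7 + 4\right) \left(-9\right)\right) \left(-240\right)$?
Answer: $-32400$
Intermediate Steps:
$\left(234 + \left(7 + 4\right) \left(-9\right)\right) \left(-240\right) = \left(234 + 11 \left(-9\right)\right) \left(-240\right) = \left(234 - 99\right) \left(-240\right) = 135 \left(-240\right) = -32400$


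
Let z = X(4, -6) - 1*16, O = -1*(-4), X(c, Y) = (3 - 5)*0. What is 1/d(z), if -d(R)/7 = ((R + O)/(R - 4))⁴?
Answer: -625/567 ≈ -1.1023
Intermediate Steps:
X(c, Y) = 0 (X(c, Y) = -2*0 = 0)
O = 4
z = -16 (z = 0 - 1*16 = 0 - 16 = -16)
d(R) = -7*(4 + R)⁴/(-4 + R)⁴ (d(R) = -7*(R + 4)⁴/(R - 4)⁴ = -7*(4 + R)⁴/(-4 + R)⁴)
1/d(z) = 1/(-7*(4 - 16)⁴/(-4 - 16)⁴) = 1/(-7*(-12)⁴/(-20)⁴) = 1/(-7*1/160000*20736) = 1/(-567/625) = -625/567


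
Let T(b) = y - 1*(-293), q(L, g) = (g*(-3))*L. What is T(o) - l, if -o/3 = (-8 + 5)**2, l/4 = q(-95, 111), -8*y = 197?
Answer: -1010173/8 ≈ -1.2627e+5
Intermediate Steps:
y = -197/8 (y = -1/8*197 = -197/8 ≈ -24.625)
q(L, g) = -3*L*g (q(L, g) = (-3*g)*L = -3*L*g)
l = 126540 (l = 4*(-3*(-95)*111) = 4*31635 = 126540)
o = -27 (o = -3*(-8 + 5)**2 = -3*(-3)**2 = -3*9 = -27)
T(b) = 2147/8 (T(b) = -197/8 - 1*(-293) = -197/8 + 293 = 2147/8)
T(o) - l = 2147/8 - 1*126540 = 2147/8 - 126540 = -1010173/8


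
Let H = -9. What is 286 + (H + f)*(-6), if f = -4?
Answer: 364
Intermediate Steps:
286 + (H + f)*(-6) = 286 + (-9 - 4)*(-6) = 286 - 13*(-6) = 286 + 78 = 364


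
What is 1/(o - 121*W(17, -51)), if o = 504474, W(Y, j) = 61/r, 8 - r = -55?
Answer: 63/31774481 ≈ 1.9827e-6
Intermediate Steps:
r = 63 (r = 8 - 1*(-55) = 8 + 55 = 63)
W(Y, j) = 61/63
1/(o - 121*W(17, -51)) = 1/(504474 - 121*61/63) = 1/(504474 - 7381/63) = 1/(31774481/63) = 63/31774481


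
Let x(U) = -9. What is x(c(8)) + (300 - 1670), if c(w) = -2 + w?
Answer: -1379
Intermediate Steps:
x(c(8)) + (300 - 1670) = -9 + (300 - 1670) = -9 - 1370 = -1379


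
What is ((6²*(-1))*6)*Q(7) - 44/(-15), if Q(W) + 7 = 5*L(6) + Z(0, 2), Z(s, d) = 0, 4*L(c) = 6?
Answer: -1576/15 ≈ -105.07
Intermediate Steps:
L(c) = 3/2 (L(c) = (¼)*6 = 3/2)
Q(W) = ½ (Q(W) = -7 + (5*(3/2) + 0) = -7 + (15/2 + 0) = -7 + 15/2 = ½)
((6²*(-1))*6)*Q(7) - 44/(-15) = ((6²*(-1))*6)*(½) - 44/(-15) = ((36*(-1))*6)*(½) - 44*(-1/15) = -36*6*(½) + 44/15 = -216*½ + 44/15 = -108 + 44/15 = -1576/15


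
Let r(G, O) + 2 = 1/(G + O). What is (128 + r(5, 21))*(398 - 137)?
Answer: 855297/26 ≈ 32896.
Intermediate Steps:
r(G, O) = -2 + 1/(G + O)
(128 + r(5, 21))*(398 - 137) = (128 + (1 - 2*5 - 2*21)/(5 + 21))*(398 - 137) = (128 + (1 - 10 - 42)/26)*261 = (128 + (1/26)*(-51))*261 = (128 - 51/26)*261 = (3277/26)*261 = 855297/26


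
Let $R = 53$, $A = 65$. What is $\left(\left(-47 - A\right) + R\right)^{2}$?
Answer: $3481$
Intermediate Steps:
$\left(\left(-47 - A\right) + R\right)^{2} = \left(\left(-47 - 65\right) + 53\right)^{2} = \left(-112 + 53\right)^{2} = \left(-59\right)^{2} = 3481$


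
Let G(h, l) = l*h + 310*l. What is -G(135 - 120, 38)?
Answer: -12350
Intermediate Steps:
G(h, l) = 310*l + h*l (G(h, l) = h*l + 310*l = 310*l + h*l)
-G(135 - 120, 38) = -38*(310 + (135 - 120)) = -38*(310 + 15) = -38*325 = -1*12350 = -12350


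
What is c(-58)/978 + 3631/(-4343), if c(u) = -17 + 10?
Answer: -3581519/4247454 ≈ -0.84322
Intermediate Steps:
c(u) = -7
c(-58)/978 + 3631/(-4343) = -7/978 + 3631/(-4343) = -7*1/978 + 3631*(-1/4343) = -7/978 - 3631/4343 = -3581519/4247454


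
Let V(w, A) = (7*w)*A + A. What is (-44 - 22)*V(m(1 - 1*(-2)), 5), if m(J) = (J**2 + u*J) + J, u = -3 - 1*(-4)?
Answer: -34980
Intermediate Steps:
u = 1 (u = -3 + 4 = 1)
m(J) = J**2 + 2*J (m(J) = (J**2 + 1*J) + J = (J**2 + J) + J = (J + J**2) + J = J**2 + 2*J)
V(w, A) = A + 7*A*w (V(w, A) = 7*A*w + A = A + 7*A*w)
(-44 - 22)*V(m(1 - 1*(-2)), 5) = (-44 - 22)*(5*(1 + 7*((1 - 1*(-2))*(2 + (1 - 1*(-2)))))) = -330*(1 + 7*((1 + 2)*(2 + (1 + 2)))) = -330*(1 + 7*(3*(2 + 3))) = -330*(1 + 7*(3*5)) = -330*(1 + 7*15) = -330*(1 + 105) = -330*106 = -66*530 = -34980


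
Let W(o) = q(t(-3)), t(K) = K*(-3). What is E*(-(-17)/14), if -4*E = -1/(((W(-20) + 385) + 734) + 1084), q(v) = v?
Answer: 17/123872 ≈ 0.00013724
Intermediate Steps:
t(K) = -3*K
W(o) = 9 (W(o) = -3*(-3) = 9)
E = 1/8848 (E = -(-1)/(4*(((9 + 385) + 734) + 1084)) = -(-1)/(4*((394 + 734) + 1084)) = -(-1)/(4*(1128 + 1084)) = -(-1)/(4*2212) = -¼*(-1/2212) = 1/8848 ≈ 0.00011302)
E*(-(-17)/14) = (-(-17)/14)/8848 = (-1*(-17/14))/8848 = (1/8848)*(17/14) = 17/123872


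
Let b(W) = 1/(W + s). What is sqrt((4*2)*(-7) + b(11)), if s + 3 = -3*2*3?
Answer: I*sqrt(5610)/10 ≈ 7.49*I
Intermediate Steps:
s = -21 (s = -3 - 3*2*3 = -3 - 6*3 = -3 - 18 = -21)
b(W) = 1/(-21 + W) (b(W) = 1/(W - 21) = 1/(-21 + W))
sqrt((4*2)*(-7) + b(11)) = sqrt((4*2)*(-7) + 1/(-21 + 11)) = sqrt(8*(-7) + 1/(-10)) = sqrt(-56 - 1/10) = sqrt(-561/10) = I*sqrt(5610)/10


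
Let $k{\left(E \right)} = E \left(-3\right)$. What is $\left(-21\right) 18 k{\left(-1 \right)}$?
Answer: $-1134$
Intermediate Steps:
$k{\left(E \right)} = - 3 E$
$\left(-21\right) 18 k{\left(-1 \right)} = \left(-21\right) 18 \left(\left(-3\right) \left(-1\right)\right) = \left(-378\right) 3 = -1134$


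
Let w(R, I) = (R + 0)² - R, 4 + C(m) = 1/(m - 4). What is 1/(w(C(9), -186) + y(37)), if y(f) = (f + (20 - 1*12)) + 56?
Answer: 25/2981 ≈ 0.0083864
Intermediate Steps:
C(m) = -4 + 1/(-4 + m) (C(m) = -4 + 1/(m - 4) = -4 + 1/(-4 + m))
y(f) = 64 + f (y(f) = (f + (20 - 12)) + 56 = (f + 8) + 56 = (8 + f) + 56 = 64 + f)
w(R, I) = R² - R
1/(w(C(9), -186) + y(37)) = 1/(((17 - 4*9)/(-4 + 9))*(-1 + (17 - 4*9)/(-4 + 9)) + (64 + 37)) = 1/(((17 - 36)/5)*(-1 + (17 - 36)/5) + 101) = 1/(((⅕)*(-19))*(-1 + (⅕)*(-19)) + 101) = 1/(-19*(-1 - 19/5)/5 + 101) = 1/(-19/5*(-24/5) + 101) = 1/(456/25 + 101) = 1/(2981/25) = 25/2981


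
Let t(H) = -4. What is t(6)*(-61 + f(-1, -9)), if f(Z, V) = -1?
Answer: 248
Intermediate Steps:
t(6)*(-61 + f(-1, -9)) = -4*(-61 - 1) = -4*(-62) = 248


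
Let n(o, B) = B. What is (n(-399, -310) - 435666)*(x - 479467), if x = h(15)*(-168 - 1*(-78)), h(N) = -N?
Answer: 208447537192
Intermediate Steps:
x = 1350 (x = (-1*15)*(-168 - 1*(-78)) = -15*(-168 + 78) = -15*(-90) = 1350)
(n(-399, -310) - 435666)*(x - 479467) = (-310 - 435666)*(1350 - 479467) = -435976*(-478117) = 208447537192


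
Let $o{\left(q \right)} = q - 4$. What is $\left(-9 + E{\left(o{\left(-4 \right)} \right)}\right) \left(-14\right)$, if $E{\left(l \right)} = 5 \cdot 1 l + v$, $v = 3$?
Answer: $644$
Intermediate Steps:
$o{\left(q \right)} = -4 + q$
$E{\left(l \right)} = 3 + 5 l$ ($E{\left(l \right)} = 5 \cdot 1 l + 3 = 5 l + 3 = 3 + 5 l$)
$\left(-9 + E{\left(o{\left(-4 \right)} \right)}\right) \left(-14\right) = \left(-9 + \left(3 + 5 \left(-4 - 4\right)\right)\right) \left(-14\right) = \left(-9 + \left(3 + 5 \left(-8\right)\right)\right) \left(-14\right) = \left(-9 + \left(3 - 40\right)\right) \left(-14\right) = \left(-9 - 37\right) \left(-14\right) = \left(-46\right) \left(-14\right) = 644$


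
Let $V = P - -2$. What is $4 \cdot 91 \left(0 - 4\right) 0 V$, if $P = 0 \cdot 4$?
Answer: $0$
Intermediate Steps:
$P = 0$
$V = 2$ ($V = 0 - -2 = 0 + 2 = 2$)
$4 \cdot 91 \left(0 - 4\right) 0 V = 4 \cdot 91 \left(0 - 4\right) 0 \cdot 2 = 364 \left(0 - 4\right) 0 \cdot 2 = 364 \left(-4\right) 0 \cdot 2 = 364 \cdot 0 \cdot 2 = 364 \cdot 0 = 0$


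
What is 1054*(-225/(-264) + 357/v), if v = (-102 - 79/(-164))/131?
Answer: -355036036563/732556 ≈ -4.8465e+5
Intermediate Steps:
v = -16649/21484 (v = (-102 - 79*(-1/164))*(1/131) = (-102 + 79/164)*(1/131) = -16649/164*1/131 = -16649/21484 ≈ -0.77495)
1054*(-225/(-264) + 357/v) = 1054*(-225/(-264) + 357/(-16649/21484)) = 1054*(-225*(-1/264) + 357*(-21484/16649)) = 1054*(75/88 - 7669788/16649) = 1054*(-673692669/1465112) = -355036036563/732556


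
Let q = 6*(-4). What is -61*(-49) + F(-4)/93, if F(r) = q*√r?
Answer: 2989 - 16*I/31 ≈ 2989.0 - 0.51613*I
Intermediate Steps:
q = -24
F(r) = -24*√r
-61*(-49) + F(-4)/93 = -61*(-49) - 48*I/93 = 2989 - 48*I*(1/93) = 2989 - 16*I/31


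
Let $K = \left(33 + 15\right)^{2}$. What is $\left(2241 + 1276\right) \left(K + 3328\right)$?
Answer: $19807744$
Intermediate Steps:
$K = 2304$ ($K = 48^{2} = 2304$)
$\left(2241 + 1276\right) \left(K + 3328\right) = \left(2241 + 1276\right) \left(2304 + 3328\right) = 3517 \cdot 5632 = 19807744$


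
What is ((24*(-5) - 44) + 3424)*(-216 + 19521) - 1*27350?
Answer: 62906950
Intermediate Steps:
((24*(-5) - 44) + 3424)*(-216 + 19521) - 1*27350 = ((-120 - 44) + 3424)*19305 - 27350 = (-164 + 3424)*19305 - 27350 = 3260*19305 - 27350 = 62934300 - 27350 = 62906950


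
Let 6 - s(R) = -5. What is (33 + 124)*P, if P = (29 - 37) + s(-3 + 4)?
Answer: 471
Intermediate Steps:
s(R) = 11 (s(R) = 6 - 1*(-5) = 6 + 5 = 11)
P = 3 (P = (29 - 37) + 11 = -8 + 11 = 3)
(33 + 124)*P = (33 + 124)*3 = 157*3 = 471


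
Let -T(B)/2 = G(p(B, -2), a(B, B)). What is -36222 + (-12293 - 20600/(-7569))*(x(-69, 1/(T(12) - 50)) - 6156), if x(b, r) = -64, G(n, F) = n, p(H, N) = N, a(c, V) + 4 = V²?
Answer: 578342063422/7569 ≈ 7.6409e+7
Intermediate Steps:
a(c, V) = -4 + V²
T(B) = 4 (T(B) = -2*(-2) = 4)
-36222 + (-12293 - 20600/(-7569))*(x(-69, 1/(T(12) - 50)) - 6156) = -36222 + (-12293 - 20600/(-7569))*(-64 - 6156) = -36222 + (-12293 - 20600*(-1/7569))*(-6220) = -36222 + (-12293 + 20600/7569)*(-6220) = -36222 - 93025117/7569*(-6220) = -36222 + 578616227740/7569 = 578342063422/7569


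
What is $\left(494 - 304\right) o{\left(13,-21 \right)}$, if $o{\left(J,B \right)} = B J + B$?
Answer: $-55860$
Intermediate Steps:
$o{\left(J,B \right)} = B + B J$
$\left(494 - 304\right) o{\left(13,-21 \right)} = \left(494 - 304\right) \left(- 21 \left(1 + 13\right)\right) = 190 \left(\left(-21\right) 14\right) = 190 \left(-294\right) = -55860$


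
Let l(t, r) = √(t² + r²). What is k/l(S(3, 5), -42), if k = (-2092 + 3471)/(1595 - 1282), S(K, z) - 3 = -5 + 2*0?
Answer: 1379*√442/276692 ≈ 0.10478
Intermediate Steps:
S(K, z) = -2 (S(K, z) = 3 + (-5 + 2*0) = 3 + (-5 + 0) = 3 - 5 = -2)
l(t, r) = √(r² + t²)
k = 1379/313 ≈ 4.4058
k/l(S(3, 5), -42) = 1379/(313*(√((-42)² + (-2)²))) = 1379/(313*(√(1764 + 4))) = 1379/(313*(√1768)) = 1379/(313*((2*√442))) = 1379*(√442/884)/313 = 1379*√442/276692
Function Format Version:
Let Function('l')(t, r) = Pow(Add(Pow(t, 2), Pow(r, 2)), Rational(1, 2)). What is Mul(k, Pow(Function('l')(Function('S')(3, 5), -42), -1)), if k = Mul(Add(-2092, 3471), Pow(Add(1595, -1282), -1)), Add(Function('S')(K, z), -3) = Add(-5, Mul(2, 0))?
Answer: Mul(Rational(1379, 276692), Pow(442, Rational(1, 2))) ≈ 0.10478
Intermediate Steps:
Function('S')(K, z) = -2 (Function('S')(K, z) = Add(3, Add(-5, Mul(2, 0))) = Add(3, Add(-5, 0)) = Add(3, -5) = -2)
Function('l')(t, r) = Pow(Add(Pow(r, 2), Pow(t, 2)), Rational(1, 2))
k = Rational(1379, 313) (k = Mul(1379, Pow(313, -1)) = Mul(1379, Rational(1, 313)) = Rational(1379, 313) ≈ 4.4058)
Mul(k, Pow(Function('l')(Function('S')(3, 5), -42), -1)) = Mul(Rational(1379, 313), Pow(Pow(Add(Pow(-42, 2), Pow(-2, 2)), Rational(1, 2)), -1)) = Mul(Rational(1379, 313), Pow(Pow(Add(1764, 4), Rational(1, 2)), -1)) = Mul(Rational(1379, 313), Pow(Pow(1768, Rational(1, 2)), -1)) = Mul(Rational(1379, 313), Pow(Mul(2, Pow(442, Rational(1, 2))), -1)) = Mul(Rational(1379, 313), Mul(Rational(1, 884), Pow(442, Rational(1, 2)))) = Mul(Rational(1379, 276692), Pow(442, Rational(1, 2)))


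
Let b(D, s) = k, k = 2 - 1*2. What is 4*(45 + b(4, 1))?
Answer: 180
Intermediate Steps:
k = 0 (k = 2 - 2 = 0)
b(D, s) = 0
4*(45 + b(4, 1)) = 4*(45 + 0) = 4*45 = 180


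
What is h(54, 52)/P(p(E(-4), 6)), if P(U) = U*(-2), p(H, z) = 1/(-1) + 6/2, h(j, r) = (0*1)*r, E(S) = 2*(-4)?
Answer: 0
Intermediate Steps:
E(S) = -8
h(j, r) = 0 (h(j, r) = 0*r = 0)
p(H, z) = 2 (p(H, z) = 1*(-1) + 6*(½) = -1 + 3 = 2)
P(U) = -2*U
h(54, 52)/P(p(E(-4), 6)) = 0/((-2*2)) = 0/(-4) = 0*(-¼) = 0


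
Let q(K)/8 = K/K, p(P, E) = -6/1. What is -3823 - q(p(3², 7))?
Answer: -3831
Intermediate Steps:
p(P, E) = -6 (p(P, E) = -6*1 = -6)
q(K) = 8 (q(K) = 8*(K/K) = 8*1 = 8)
-3823 - q(p(3², 7)) = -3823 - 1*8 = -3823 - 8 = -3831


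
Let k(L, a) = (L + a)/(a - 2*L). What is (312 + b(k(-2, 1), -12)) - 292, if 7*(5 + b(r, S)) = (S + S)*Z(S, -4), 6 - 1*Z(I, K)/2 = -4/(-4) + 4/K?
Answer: -183/7 ≈ -26.143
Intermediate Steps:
Z(I, K) = 10 - 8/K (Z(I, K) = 12 - 2*(-4/(-4) + 4/K) = 12 - 2*(-4*(-¼) + 4/K) = 12 - 2*(1 + 4/K) = 12 + (-2 - 8/K) = 10 - 8/K)
k(L, a) = (L + a)/(a - 2*L)
b(r, S) = -5 + 24*S/7 (b(r, S) = -5 + ((S + S)*(10 - 8/(-4)))/7 = -5 + ((2*S)*(10 - 8*(-¼)))/7 = -5 + ((2*S)*(10 + 2))/7 = -5 + ((2*S)*12)/7 = -5 + (24*S)/7 = -5 + 24*S/7)
(312 + b(k(-2, 1), -12)) - 292 = (312 + (-5 + (24/7)*(-12))) - 292 = (312 + (-5 - 288/7)) - 292 = (312 - 323/7) - 292 = 1861/7 - 292 = -183/7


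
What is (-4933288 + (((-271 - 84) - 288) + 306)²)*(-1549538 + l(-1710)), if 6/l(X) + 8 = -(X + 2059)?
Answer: 888732200678256/119 ≈ 7.4683e+12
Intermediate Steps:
l(X) = 6/(-2067 - X) (l(X) = 6/(-8 - (X + 2059)) = 6/(-8 - (2059 + X)) = 6/(-8 + (-2059 - X)) = 6/(-2067 - X))
(-4933288 + (((-271 - 84) - 288) + 306)²)*(-1549538 + l(-1710)) = (-4933288 + (((-271 - 84) - 288) + 306)²)*(-1549538 - 6/(2067 - 1710)) = (-4933288 + ((-355 - 288) + 306)²)*(-1549538 - 6/357) = (-4933288 + (-643 + 306)²)*(-1549538 - 6*1/357) = (-4933288 + (-337)²)*(-1549538 - 2/119) = (-4933288 + 113569)*(-184395024/119) = -4819719*(-184395024/119) = 888732200678256/119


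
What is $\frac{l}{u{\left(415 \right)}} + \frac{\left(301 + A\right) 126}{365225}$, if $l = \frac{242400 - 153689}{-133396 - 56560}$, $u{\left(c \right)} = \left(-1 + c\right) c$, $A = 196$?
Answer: $\frac{2538783237949}{14806965724200} \approx 0.17146$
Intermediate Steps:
$u{\left(c \right)} = c \left(-1 + c\right)$
$l = - \frac{88711}{189956}$ ($l = \frac{88711}{-189956} = 88711 \left(- \frac{1}{189956}\right) = - \frac{88711}{189956} \approx -0.46701$)
$\frac{l}{u{\left(415 \right)}} + \frac{\left(301 + A\right) 126}{365225} = - \frac{88711}{189956 \cdot 415 \left(-1 + 415\right)} + \frac{\left(301 + 196\right) 126}{365225} = - \frac{88711}{189956 \cdot 415 \cdot 414} + 497 \cdot 126 \cdot \frac{1}{365225} = - \frac{88711}{189956 \cdot 171810} + 62622 \cdot \frac{1}{365225} = \left(- \frac{88711}{189956}\right) \frac{1}{171810} + \frac{8946}{52175} = - \frac{3857}{1418971320} + \frac{8946}{52175} = \frac{2538783237949}{14806965724200}$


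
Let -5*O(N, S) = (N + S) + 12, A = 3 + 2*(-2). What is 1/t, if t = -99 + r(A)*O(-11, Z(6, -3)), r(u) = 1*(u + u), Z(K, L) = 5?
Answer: -5/483 ≈ -0.010352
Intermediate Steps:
A = -1 (A = 3 - 4 = -1)
O(N, S) = -12/5 - N/5 - S/5 (O(N, S) = -((N + S) + 12)/5 = -(12 + N + S)/5 = -12/5 - N/5 - S/5)
r(u) = 2*u (r(u) = 1*(2*u) = 2*u)
t = -483/5 (t = -99 + (2*(-1))*(-12/5 - ⅕*(-11) - ⅕*5) = -99 - 2*(-12/5 + 11/5 - 1) = -99 - 2*(-6/5) = -99 + 12/5 = -483/5 ≈ -96.600)
1/t = 1/(-483/5) = -5/483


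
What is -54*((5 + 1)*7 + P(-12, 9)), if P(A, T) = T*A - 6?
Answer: 3888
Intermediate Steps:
P(A, T) = -6 + A*T (P(A, T) = A*T - 6 = -6 + A*T)
-54*((5 + 1)*7 + P(-12, 9)) = -54*((5 + 1)*7 + (-6 - 12*9)) = -54*(6*7 + (-6 - 108)) = -54*(42 - 114) = -54*(-72) = 3888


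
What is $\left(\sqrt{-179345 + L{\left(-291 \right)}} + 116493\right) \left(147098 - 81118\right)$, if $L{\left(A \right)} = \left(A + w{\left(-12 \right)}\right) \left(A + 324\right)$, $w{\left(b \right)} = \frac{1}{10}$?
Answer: $7686208140 + 6598 i \sqrt{18894470} \approx 7.6862 \cdot 10^{9} + 2.868 \cdot 10^{7} i$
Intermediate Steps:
$w{\left(b \right)} = \frac{1}{10}$
$L{\left(A \right)} = \left(324 + A\right) \left(\frac{1}{10} + A\right)$ ($L{\left(A \right)} = \left(A + \frac{1}{10}\right) \left(A + 324\right) = \left(\frac{1}{10} + A\right) \left(324 + A\right) = \left(324 + A\right) \left(\frac{1}{10} + A\right)$)
$\left(\sqrt{-179345 + L{\left(-291 \right)}} + 116493\right) \left(147098 - 81118\right) = \left(\sqrt{-179345 + \left(\frac{162}{5} + \left(-291\right)^{2} + \frac{3241}{10} \left(-291\right)\right)} + 116493\right) \left(147098 - 81118\right) = \left(\sqrt{-179345 + \left(\frac{162}{5} + 84681 - \frac{943131}{10}\right)} + 116493\right) 65980 = \left(\sqrt{-179345 - \frac{95997}{10}} + 116493\right) 65980 = \left(\sqrt{- \frac{1889447}{10}} + 116493\right) 65980 = \left(\frac{i \sqrt{18894470}}{10} + 116493\right) 65980 = \left(116493 + \frac{i \sqrt{18894470}}{10}\right) 65980 = 7686208140 + 6598 i \sqrt{18894470}$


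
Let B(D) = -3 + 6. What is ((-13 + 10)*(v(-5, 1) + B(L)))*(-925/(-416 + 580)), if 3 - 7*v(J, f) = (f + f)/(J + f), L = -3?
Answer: 19425/328 ≈ 59.223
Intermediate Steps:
v(J, f) = 3/7 - 2*f/(7*(J + f)) (v(J, f) = 3/7 - (f + f)/(7*(J + f)) = 3/7 - 2*f/(7*(J + f)))
B(D) = 3
((-13 + 10)*(v(-5, 1) + B(L)))*(-925/(-416 + 580)) = ((-13 + 10)*((1 + 3*(-5))/(7*(-5 + 1)) + 3))*(-925/(-416 + 580)) = (-3*((1/7)*(1 - 15)/(-4) + 3))*(-925/164) = (-3*((1/7)*(-1/4)*(-14) + 3))*(-925*1/164) = -3*(1/2 + 3)*(-925/164) = -3*7/2*(-925/164) = -21/2*(-925/164) = 19425/328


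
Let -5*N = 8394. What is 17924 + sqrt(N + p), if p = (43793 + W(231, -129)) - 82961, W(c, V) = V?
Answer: 17924 + I*sqrt(1024395)/5 ≈ 17924.0 + 202.42*I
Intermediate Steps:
N = -8394/5 (N = -1/5*8394 = -8394/5 ≈ -1678.8)
p = -39297 (p = (43793 - 129) - 82961 = 43664 - 82961 = -39297)
17924 + sqrt(N + p) = 17924 + sqrt(-8394/5 - 39297) = 17924 + sqrt(-204879/5) = 17924 + I*sqrt(1024395)/5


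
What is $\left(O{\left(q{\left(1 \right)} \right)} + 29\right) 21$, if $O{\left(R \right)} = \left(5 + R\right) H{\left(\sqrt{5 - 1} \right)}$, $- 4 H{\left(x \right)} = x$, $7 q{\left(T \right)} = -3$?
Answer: $561$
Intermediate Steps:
$q{\left(T \right)} = - \frac{3}{7}$ ($q{\left(T \right)} = \frac{1}{7} \left(-3\right) = - \frac{3}{7}$)
$H{\left(x \right)} = - \frac{x}{4}$
$O{\left(R \right)} = - \frac{5}{2} - \frac{R}{2}$ ($O{\left(R \right)} = \left(5 + R\right) \left(- \frac{\sqrt{5 - 1}}{4}\right) = \left(5 + R\right) \left(- \frac{\sqrt{4}}{4}\right) = \left(5 + R\right) \left(\left(- \frac{1}{4}\right) 2\right) = \left(5 + R\right) \left(- \frac{1}{2}\right) = - \frac{5}{2} - \frac{R}{2}$)
$\left(O{\left(q{\left(1 \right)} \right)} + 29\right) 21 = \left(\left(- \frac{5}{2} - - \frac{3}{14}\right) + 29\right) 21 = \left(\left(- \frac{5}{2} + \frac{3}{14}\right) + 29\right) 21 = \left(- \frac{16}{7} + 29\right) 21 = \frac{187}{7} \cdot 21 = 561$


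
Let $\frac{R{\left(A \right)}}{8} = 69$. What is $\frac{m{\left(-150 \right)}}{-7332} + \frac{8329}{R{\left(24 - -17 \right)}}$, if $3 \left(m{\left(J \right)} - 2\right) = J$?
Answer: $\frac{5091227}{337272} \approx 15.095$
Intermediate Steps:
$m{\left(J \right)} = 2 + \frac{J}{3}$
$R{\left(A \right)} = 552$ ($R{\left(A \right)} = 8 \cdot 69 = 552$)
$\frac{m{\left(-150 \right)}}{-7332} + \frac{8329}{R{\left(24 - -17 \right)}} = \frac{2 + \frac{1}{3} \left(-150\right)}{-7332} + \frac{8329}{552} = \left(2 - 50\right) \left(- \frac{1}{7332}\right) + 8329 \cdot \frac{1}{552} = \left(-48\right) \left(- \frac{1}{7332}\right) + \frac{8329}{552} = \frac{4}{611} + \frac{8329}{552} = \frac{5091227}{337272}$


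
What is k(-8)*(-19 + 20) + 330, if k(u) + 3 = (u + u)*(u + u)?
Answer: 583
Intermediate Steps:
k(u) = -3 + 4*u**2 (k(u) = -3 + (u + u)*(u + u) = -3 + (2*u)*(2*u) = -3 + 4*u**2)
k(-8)*(-19 + 20) + 330 = (-3 + 4*(-8)**2)*(-19 + 20) + 330 = (-3 + 4*64)*1 + 330 = (-3 + 256)*1 + 330 = 253*1 + 330 = 253 + 330 = 583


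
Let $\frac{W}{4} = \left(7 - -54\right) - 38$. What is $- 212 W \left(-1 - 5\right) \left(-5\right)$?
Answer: $-585120$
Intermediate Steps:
$W = 92$ ($W = 4 \left(\left(7 - -54\right) - 38\right) = 4 \left(\left(7 + 54\right) - 38\right) = 4 \left(61 - 38\right) = 4 \cdot 23 = 92$)
$- 212 W \left(-1 - 5\right) \left(-5\right) = \left(-212\right) 92 \left(-1 - 5\right) \left(-5\right) = - 19504 \left(\left(-6\right) \left(-5\right)\right) = \left(-19504\right) 30 = -585120$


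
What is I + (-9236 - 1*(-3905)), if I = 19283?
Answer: 13952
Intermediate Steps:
I + (-9236 - 1*(-3905)) = 19283 + (-9236 - 1*(-3905)) = 19283 + (-9236 + 3905) = 19283 - 5331 = 13952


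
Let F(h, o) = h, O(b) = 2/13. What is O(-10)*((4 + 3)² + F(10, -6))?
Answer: 118/13 ≈ 9.0769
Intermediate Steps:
O(b) = 2/13 (O(b) = 2*(1/13) = 2/13)
O(-10)*((4 + 3)² + F(10, -6)) = 2*((4 + 3)² + 10)/13 = 2*(7² + 10)/13 = 2*(49 + 10)/13 = (2/13)*59 = 118/13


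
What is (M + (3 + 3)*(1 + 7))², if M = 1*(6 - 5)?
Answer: 2401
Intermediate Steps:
M = 1 (M = 1*1 = 1)
(M + (3 + 3)*(1 + 7))² = (1 + (3 + 3)*(1 + 7))² = (1 + 6*8)² = (1 + 48)² = 49² = 2401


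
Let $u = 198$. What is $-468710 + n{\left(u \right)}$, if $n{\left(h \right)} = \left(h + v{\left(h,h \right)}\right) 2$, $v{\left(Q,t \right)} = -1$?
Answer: $-468316$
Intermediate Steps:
$n{\left(h \right)} = -2 + 2 h$ ($n{\left(h \right)} = \left(h - 1\right) 2 = \left(-1 + h\right) 2 = -2 + 2 h$)
$-468710 + n{\left(u \right)} = -468710 + \left(-2 + 2 \cdot 198\right) = -468710 + \left(-2 + 396\right) = -468710 + 394 = -468316$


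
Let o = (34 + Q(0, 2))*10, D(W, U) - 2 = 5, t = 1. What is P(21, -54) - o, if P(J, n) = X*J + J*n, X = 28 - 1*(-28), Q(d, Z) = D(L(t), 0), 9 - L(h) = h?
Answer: -368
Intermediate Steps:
L(h) = 9 - h
D(W, U) = 7 (D(W, U) = 2 + 5 = 7)
Q(d, Z) = 7
X = 56 (X = 28 + 28 = 56)
P(J, n) = 56*J + J*n
o = 410 (o = (34 + 7)*10 = 41*10 = 410)
P(21, -54) - o = 21*(56 - 54) - 1*410 = 21*2 - 410 = 42 - 410 = -368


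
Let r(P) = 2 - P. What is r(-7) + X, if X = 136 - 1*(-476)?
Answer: 621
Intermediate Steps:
X = 612 (X = 136 + 476 = 612)
r(-7) + X = (2 - 1*(-7)) + 612 = (2 + 7) + 612 = 9 + 612 = 621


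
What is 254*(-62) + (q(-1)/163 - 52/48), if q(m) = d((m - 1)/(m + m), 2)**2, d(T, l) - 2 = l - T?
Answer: -30805099/1956 ≈ -15749.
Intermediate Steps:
d(T, l) = 2 + l - T (d(T, l) = 2 + (l - T) = 2 + l - T)
q(m) = (4 - (-1 + m)/(2*m))**2 (q(m) = (2 + 2 - (m - 1)/(m + m))**2 = (2 + 2 - (-1 + m)/(2*m))**2 = (4 - (-1 + m)/(2*m))**2)
254*(-62) + (q(-1)/163 - 52/48) = 254*(-62) + (((1/4)*(1 + 7*(-1))**2/(-1)**2)/163 - 52/48) = -15748 + (((1/4)*1*(1 - 7)**2)*(1/163) - 52*1/48) = -15748 + (((1/4)*1*(-6)**2)*(1/163) - 13/12) = -15748 + (((1/4)*1*36)*(1/163) - 13/12) = -15748 + (9*(1/163) - 13/12) = -15748 + (9/163 - 13/12) = -15748 - 2011/1956 = -30805099/1956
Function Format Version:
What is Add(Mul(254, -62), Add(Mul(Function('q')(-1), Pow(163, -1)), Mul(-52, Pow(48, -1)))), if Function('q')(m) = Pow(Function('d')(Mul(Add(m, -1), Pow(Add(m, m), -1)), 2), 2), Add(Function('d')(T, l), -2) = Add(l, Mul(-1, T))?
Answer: Rational(-30805099, 1956) ≈ -15749.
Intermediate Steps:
Function('d')(T, l) = Add(2, l, Mul(-1, T)) (Function('d')(T, l) = Add(2, Add(l, Mul(-1, T))) = Add(2, l, Mul(-1, T)))
Function('q')(m) = Pow(Add(4, Mul(Rational(-1, 2), Pow(m, -1), Add(-1, m))), 2) (Function('q')(m) = Pow(Add(2, 2, Mul(-1, Mul(Add(m, -1), Pow(Add(m, m), -1)))), 2) = Pow(Add(2, 2, Mul(-1, Mul(Add(-1, m), Pow(Mul(2, m), -1)))), 2) = Pow(Add(2, 2, Mul(-1, Mul(Add(-1, m), Mul(Rational(1, 2), Pow(m, -1))))), 2) = Pow(Add(2, 2, Mul(-1, Mul(Rational(1, 2), Pow(m, -1), Add(-1, m)))), 2) = Pow(Add(2, 2, Mul(Rational(-1, 2), Pow(m, -1), Add(-1, m))), 2) = Pow(Add(4, Mul(Rational(-1, 2), Pow(m, -1), Add(-1, m))), 2))
Add(Mul(254, -62), Add(Mul(Function('q')(-1), Pow(163, -1)), Mul(-52, Pow(48, -1)))) = Add(Mul(254, -62), Add(Mul(Mul(Rational(1, 4), Pow(-1, -2), Pow(Add(1, Mul(7, -1)), 2)), Pow(163, -1)), Mul(-52, Pow(48, -1)))) = Add(-15748, Add(Mul(Mul(Rational(1, 4), 1, Pow(Add(1, -7), 2)), Rational(1, 163)), Mul(-52, Rational(1, 48)))) = Add(-15748, Add(Mul(Mul(Rational(1, 4), 1, Pow(-6, 2)), Rational(1, 163)), Rational(-13, 12))) = Add(-15748, Add(Mul(Mul(Rational(1, 4), 1, 36), Rational(1, 163)), Rational(-13, 12))) = Add(-15748, Add(Mul(9, Rational(1, 163)), Rational(-13, 12))) = Add(-15748, Add(Rational(9, 163), Rational(-13, 12))) = Add(-15748, Rational(-2011, 1956)) = Rational(-30805099, 1956)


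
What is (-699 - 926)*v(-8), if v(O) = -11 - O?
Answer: 4875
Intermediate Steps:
(-699 - 926)*v(-8) = (-699 - 926)*(-11 - 1*(-8)) = -1625*(-11 + 8) = -1625*(-3) = 4875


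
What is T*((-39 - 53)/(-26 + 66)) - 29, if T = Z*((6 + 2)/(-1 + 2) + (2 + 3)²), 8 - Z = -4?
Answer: -4699/5 ≈ -939.80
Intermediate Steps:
Z = 12 (Z = 8 - 1*(-4) = 8 + 4 = 12)
T = 396 (T = 12*((6 + 2)/(-1 + 2) + (2 + 3)²) = 12*(8/1 + 5²) = 12*(8*1 + 25) = 12*(8 + 25) = 12*33 = 396)
T*((-39 - 53)/(-26 + 66)) - 29 = 396*((-39 - 53)/(-26 + 66)) - 29 = 396*(-92/40) - 29 = 396*(-92*1/40) - 29 = 396*(-23/10) - 29 = -4554/5 - 29 = -4699/5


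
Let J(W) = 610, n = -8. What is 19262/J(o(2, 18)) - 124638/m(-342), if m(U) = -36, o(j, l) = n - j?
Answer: 6393551/1830 ≈ 3493.7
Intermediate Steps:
o(j, l) = -8 - j
19262/J(o(2, 18)) - 124638/m(-342) = 19262/610 - 124638/(-36) = 19262*(1/610) - 124638*(-1/36) = 9631/305 + 20773/6 = 6393551/1830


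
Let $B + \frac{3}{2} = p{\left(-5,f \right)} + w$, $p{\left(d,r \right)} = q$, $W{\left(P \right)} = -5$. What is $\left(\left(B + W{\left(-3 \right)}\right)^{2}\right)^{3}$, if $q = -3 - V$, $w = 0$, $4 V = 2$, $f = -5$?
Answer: $1000000$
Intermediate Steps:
$V = \frac{1}{2}$ ($V = \frac{1}{4} \cdot 2 = \frac{1}{2} \approx 0.5$)
$q = - \frac{7}{2}$ ($q = -3 - \frac{1}{2} = - \frac{7}{2} \approx -3.5$)
$p{\left(d,r \right)} = - \frac{7}{2}$
$B = -5$ ($B = - \frac{3}{2} + \left(- \frac{7}{2} + 0\right) = - \frac{3}{2} - \frac{7}{2} = -5$)
$\left(\left(B + W{\left(-3 \right)}\right)^{2}\right)^{3} = \left(\left(-5 - 5\right)^{2}\right)^{3} = \left(\left(-10\right)^{2}\right)^{3} = 100^{3} = 1000000$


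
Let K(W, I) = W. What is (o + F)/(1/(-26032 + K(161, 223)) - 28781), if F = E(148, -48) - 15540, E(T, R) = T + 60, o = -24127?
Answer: 1020843789/744593252 ≈ 1.3710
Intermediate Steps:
E(T, R) = 60 + T
F = -15332 (F = (60 + 148) - 15540 = 208 - 15540 = -15332)
(o + F)/(1/(-26032 + K(161, 223)) - 28781) = (-24127 - 15332)/(1/(-26032 + 161) - 28781) = -39459/(1/(-25871) - 28781) = -39459/(-1/25871 - 28781) = -39459/(-744593252/25871) = -39459*(-25871/744593252) = 1020843789/744593252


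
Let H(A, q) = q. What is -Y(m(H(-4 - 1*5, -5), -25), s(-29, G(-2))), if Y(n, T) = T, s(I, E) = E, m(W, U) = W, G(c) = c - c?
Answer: 0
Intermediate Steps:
G(c) = 0
-Y(m(H(-4 - 1*5, -5), -25), s(-29, G(-2))) = -1*0 = 0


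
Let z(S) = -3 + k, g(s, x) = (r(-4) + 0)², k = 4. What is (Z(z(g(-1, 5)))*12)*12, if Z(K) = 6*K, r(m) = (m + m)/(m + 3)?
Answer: 864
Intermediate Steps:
r(m) = 2*m/(3 + m) (r(m) = (2*m)/(3 + m) = 2*m/(3 + m))
g(s, x) = 64 (g(s, x) = (2*(-4)/(3 - 4) + 0)² = (2*(-4)/(-1) + 0)² = (2*(-4)*(-1) + 0)² = (8 + 0)² = 8² = 64)
z(S) = 1 (z(S) = -3 + 4 = 1)
(Z(z(g(-1, 5)))*12)*12 = ((6*1)*12)*12 = (6*12)*12 = 72*12 = 864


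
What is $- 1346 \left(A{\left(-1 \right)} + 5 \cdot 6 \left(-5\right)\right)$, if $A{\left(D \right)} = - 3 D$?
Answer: $197862$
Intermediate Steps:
$- 1346 \left(A{\left(-1 \right)} + 5 \cdot 6 \left(-5\right)\right) = - 1346 \left(\left(-3\right) \left(-1\right) + 5 \cdot 6 \left(-5\right)\right) = - 1346 \left(3 + 30 \left(-5\right)\right) = - 1346 \left(3 - 150\right) = \left(-1346\right) \left(-147\right) = 197862$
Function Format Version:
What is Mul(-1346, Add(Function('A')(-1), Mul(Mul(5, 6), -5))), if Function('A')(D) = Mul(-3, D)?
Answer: 197862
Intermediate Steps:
Mul(-1346, Add(Function('A')(-1), Mul(Mul(5, 6), -5))) = Mul(-1346, Add(Mul(-3, -1), Mul(Mul(5, 6), -5))) = Mul(-1346, Add(3, Mul(30, -5))) = Mul(-1346, Add(3, -150)) = Mul(-1346, -147) = 197862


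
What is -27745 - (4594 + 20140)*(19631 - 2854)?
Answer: -414990063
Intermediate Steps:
-27745 - (4594 + 20140)*(19631 - 2854) = -27745 - 24734*16777 = -27745 - 1*414962318 = -27745 - 414962318 = -414990063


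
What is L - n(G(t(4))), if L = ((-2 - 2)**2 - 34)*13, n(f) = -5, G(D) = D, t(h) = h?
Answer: -229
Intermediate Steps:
L = -234 (L = ((-4)**2 - 34)*13 = (16 - 34)*13 = -18*13 = -234)
L - n(G(t(4))) = -234 - 1*(-5) = -234 + 5 = -229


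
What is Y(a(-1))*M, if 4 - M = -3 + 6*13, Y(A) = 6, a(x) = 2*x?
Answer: -426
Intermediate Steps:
M = -71 (M = 4 - (-3 + 6*13) = 4 - (-3 + 78) = 4 - 1*75 = 4 - 75 = -71)
Y(a(-1))*M = 6*(-71) = -426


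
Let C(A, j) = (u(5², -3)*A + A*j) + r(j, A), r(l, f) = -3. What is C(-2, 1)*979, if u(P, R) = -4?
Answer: 2937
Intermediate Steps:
C(A, j) = -3 - 4*A + A*j (C(A, j) = (-4*A + A*j) - 3 = -3 - 4*A + A*j)
C(-2, 1)*979 = (-3 - 4*(-2) - 2*1)*979 = (-3 + 8 - 2)*979 = 3*979 = 2937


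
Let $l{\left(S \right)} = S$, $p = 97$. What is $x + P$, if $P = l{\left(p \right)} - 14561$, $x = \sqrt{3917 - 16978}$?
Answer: $-14464 + i \sqrt{13061} \approx -14464.0 + 114.28 i$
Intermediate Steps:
$x = i \sqrt{13061}$ ($x = \sqrt{-13061} = i \sqrt{13061} \approx 114.28 i$)
$P = -14464$ ($P = 97 - 14561 = -14464$)
$x + P = i \sqrt{13061} - 14464 = -14464 + i \sqrt{13061}$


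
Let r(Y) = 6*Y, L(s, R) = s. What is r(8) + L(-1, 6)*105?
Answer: -57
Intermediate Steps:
r(8) + L(-1, 6)*105 = 6*8 - 1*105 = 48 - 105 = -57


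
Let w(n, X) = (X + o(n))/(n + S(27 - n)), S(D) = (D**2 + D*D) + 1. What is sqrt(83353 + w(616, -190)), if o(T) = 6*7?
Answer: 3*sqrt(4466547388398829)/694459 ≈ 288.71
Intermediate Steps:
o(T) = 42
S(D) = 1 + 2*D**2 (S(D) = (D**2 + D**2) + 1 = 2*D**2 + 1 = 1 + 2*D**2)
w(n, X) = (42 + X)/(1 + n + 2*(27 - n)**2) (w(n, X) = (X + 42)/(n + (1 + 2*(27 - n)**2)) = (42 + X)/(1 + n + 2*(27 - n)**2))
sqrt(83353 + w(616, -190)) = sqrt(83353 + (42 - 190)/(1 + 616 + 2*(-27 + 616)**2)) = sqrt(83353 - 148/(1 + 616 + 2*589**2)) = sqrt(83353 - 148/(1 + 616 + 2*346921)) = sqrt(83353 - 148/(1 + 616 + 693842)) = sqrt(83353 - 148/694459) = sqrt(57885240879/694459) = 3*sqrt(4466547388398829)/694459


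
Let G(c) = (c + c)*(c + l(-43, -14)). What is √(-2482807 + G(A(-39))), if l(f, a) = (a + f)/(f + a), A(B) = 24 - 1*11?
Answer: 3*I*√275827 ≈ 1575.6*I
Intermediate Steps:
A(B) = 13 (A(B) = 24 - 11 = 13)
l(f, a) = 1 (l(f, a) = (a + f)/(a + f) = 1)
G(c) = 2*c*(1 + c) (G(c) = (c + c)*(c + 1) = (2*c)*(1 + c) = 2*c*(1 + c))
√(-2482807 + G(A(-39))) = √(-2482807 + 2*13*(1 + 13)) = √(-2482807 + 2*13*14) = √(-2482807 + 364) = √(-2482443) = 3*I*√275827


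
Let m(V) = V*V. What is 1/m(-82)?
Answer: 1/6724 ≈ 0.00014872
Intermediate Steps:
m(V) = V**2
1/m(-82) = 1/((-82)**2) = 1/6724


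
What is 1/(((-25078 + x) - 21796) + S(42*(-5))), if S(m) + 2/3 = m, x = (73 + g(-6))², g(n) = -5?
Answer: -3/127382 ≈ -2.3551e-5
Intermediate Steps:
x = 4624 (x = (73 - 5)² = 68² = 4624)
S(m) = -⅔ + m
1/(((-25078 + x) - 21796) + S(42*(-5))) = 1/(((-25078 + 4624) - 21796) + (-⅔ + 42*(-5))) = 1/((-20454 - 21796) + (-⅔ - 210)) = 1/(-42250 - 632/3) = 1/(-127382/3) = -3/127382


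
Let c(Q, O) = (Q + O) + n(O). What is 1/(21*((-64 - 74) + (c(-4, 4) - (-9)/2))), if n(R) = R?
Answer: -2/5439 ≈ -0.00036771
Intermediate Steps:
c(Q, O) = Q + 2*O (c(Q, O) = (Q + O) + O = (O + Q) + O = Q + 2*O)
1/(21*((-64 - 74) + (c(-4, 4) - (-9)/2))) = 1/(21*((-64 - 74) + ((-4 + 2*4) - (-9)/2))) = 1/(21*(-138 + ((-4 + 8) - (-9)/2))) = 1/(21*(-138 + (4 - 1*(-9/2)))) = 1/(21*(-138 + (4 + 9/2))) = 1/(21*(-138 + 17/2)) = 1/(21*(-259/2)) = 1/(-5439/2) = -2/5439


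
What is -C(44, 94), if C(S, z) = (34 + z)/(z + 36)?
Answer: -64/65 ≈ -0.98462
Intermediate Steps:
C(S, z) = (34 + z)/(36 + z)
-C(44, 94) = -(34 + 94)/(36 + 94) = -128/130 = -1*64/65 = -64/65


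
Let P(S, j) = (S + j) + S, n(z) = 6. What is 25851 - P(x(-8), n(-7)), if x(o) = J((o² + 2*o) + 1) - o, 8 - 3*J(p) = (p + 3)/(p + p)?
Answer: 1265377/49 ≈ 25824.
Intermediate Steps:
J(p) = 8/3 - (3 + p)/(6*p) (J(p) = 8/3 - (p + 3)/(3*(p + p)) = 8/3 - (3 + p)/(3*(2*p)) = 8/3 - (3 + p)*1/(2*p)/3 = 8/3 - (3 + p)/(6*p))
x(o) = -o + (4 + 5*o² + 10*o)/(2*(1 + o² + 2*o)) (x(o) = (-1 + 5*((o² + 2*o) + 1))/(2*((o² + 2*o) + 1)) - o = (-1 + 5*(1 + o² + 2*o))/(2*(1 + o² + 2*o)) - o = (-1 + (5 + 5*o² + 10*o))/(2*(1 + o² + 2*o)) - o = (4 + 5*o² + 10*o)/(2*(1 + o² + 2*o)) - o = -o + (4 + 5*o² + 10*o)/(2*(1 + o² + 2*o)))
P(S, j) = j + 2*S
25851 - P(x(-8), n(-7)) = 25851 - (6 + 2*((2 + (½)*(-8)² - 1*(-8)³ + 4*(-8))/(1 + (-8)² + 2*(-8)))) = 25851 - (6 + 2*((2 + (½)*64 - 1*(-512) - 32)/(1 + 64 - 16))) = 25851 - (6 + 2*((2 + 32 + 512 - 32)/49)) = 25851 - (6 + 2*((1/49)*514)) = 25851 - (6 + 2*(514/49)) = 25851 - (6 + 1028/49) = 25851 - 1*1322/49 = 25851 - 1322/49 = 1265377/49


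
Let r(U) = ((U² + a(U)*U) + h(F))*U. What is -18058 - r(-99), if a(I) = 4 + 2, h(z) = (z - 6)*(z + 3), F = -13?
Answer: 912245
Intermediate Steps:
h(z) = (-6 + z)*(3 + z)
a(I) = 6
r(U) = U*(190 + U² + 6*U) (r(U) = ((U² + 6*U) + (-18 + (-13)² - 3*(-13)))*U = ((U² + 6*U) + (-18 + 169 + 39))*U = ((U² + 6*U) + 190)*U = (190 + U² + 6*U)*U = U*(190 + U² + 6*U))
-18058 - r(-99) = -18058 - (-99)*(190 + (-99)² + 6*(-99)) = -18058 - (-99)*(190 + 9801 - 594) = -18058 - (-99)*9397 = -18058 - 1*(-930303) = -18058 + 930303 = 912245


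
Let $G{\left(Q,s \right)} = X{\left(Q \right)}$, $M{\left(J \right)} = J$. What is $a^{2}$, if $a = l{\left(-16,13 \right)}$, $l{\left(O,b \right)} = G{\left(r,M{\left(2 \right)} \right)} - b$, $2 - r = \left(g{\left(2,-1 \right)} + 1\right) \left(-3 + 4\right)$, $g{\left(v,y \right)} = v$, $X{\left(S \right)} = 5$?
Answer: $64$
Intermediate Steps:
$r = -1$ ($r = 2 - \left(2 + 1\right) \left(-3 + 4\right) = 2 - 3 \cdot 1 = 2 - 3 = -1$)
$G{\left(Q,s \right)} = 5$
$l{\left(O,b \right)} = 5 - b$
$a = -8$ ($a = 5 - 13 = -8$)
$a^{2} = \left(-8\right)^{2} = 64$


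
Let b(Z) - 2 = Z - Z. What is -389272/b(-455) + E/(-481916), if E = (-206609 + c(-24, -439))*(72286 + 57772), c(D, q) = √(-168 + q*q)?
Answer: -33463524627/240958 - 65029*√192553/240958 ≈ -1.3900e+5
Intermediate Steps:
c(D, q) = √(-168 + q²)
E = -26871153322 + 130058*√192553 (E = (-206609 + √(-168 + (-439)²))*(72286 + 57772) = (-206609 + √(-168 + 192721))*130058 = (-206609 + √192553)*130058 = -26871153322 + 130058*√192553 ≈ -2.6814e+10)
b(Z) = 2 (b(Z) = 2 + (Z - Z) = 2 + 0 = 2)
-389272/b(-455) + E/(-481916) = -389272/2 + (-26871153322 + 130058*√192553)/(-481916) = -389272*½ + (-26871153322 + 130058*√192553)*(-1/481916) = -194636 + (13435576661/240958 - 65029*√192553/240958) = -33463524627/240958 - 65029*√192553/240958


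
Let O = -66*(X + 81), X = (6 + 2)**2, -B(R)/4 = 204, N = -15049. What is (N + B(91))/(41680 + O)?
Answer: -167/338 ≈ -0.49408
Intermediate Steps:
B(R) = -816 (B(R) = -4*204 = -816)
X = 64 (X = 8**2 = 64)
O = -9570 (O = -66*(64 + 81) = -66*145 = -9570)
(N + B(91))/(41680 + O) = (-15049 - 816)/(41680 - 9570) = -15865/32110 = -15865*1/32110 = -167/338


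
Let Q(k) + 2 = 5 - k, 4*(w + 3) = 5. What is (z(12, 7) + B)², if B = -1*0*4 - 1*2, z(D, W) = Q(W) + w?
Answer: 961/16 ≈ 60.063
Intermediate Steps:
w = -7/4 (w = -3 + (¼)*5 = -3 + 5/4 = -7/4 ≈ -1.7500)
Q(k) = 3 - k (Q(k) = -2 + (5 - k) = 3 - k)
z(D, W) = 5/4 - W (z(D, W) = (3 - W) - 7/4 = 5/4 - W)
B = -2 (B = 0*4 - 2 = 0 - 2 = -2)
(z(12, 7) + B)² = ((5/4 - 1*7) - 2)² = ((5/4 - 7) - 2)² = (-23/4 - 2)² = (-31/4)² = 961/16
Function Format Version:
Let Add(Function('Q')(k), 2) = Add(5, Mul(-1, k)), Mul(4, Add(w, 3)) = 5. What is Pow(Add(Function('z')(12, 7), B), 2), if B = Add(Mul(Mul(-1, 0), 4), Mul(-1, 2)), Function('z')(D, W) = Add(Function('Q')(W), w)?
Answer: Rational(961, 16) ≈ 60.063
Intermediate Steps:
w = Rational(-7, 4) (w = Add(-3, Mul(Rational(1, 4), 5)) = Add(-3, Rational(5, 4)) = Rational(-7, 4) ≈ -1.7500)
Function('Q')(k) = Add(3, Mul(-1, k)) (Function('Q')(k) = Add(-2, Add(5, Mul(-1, k))) = Add(3, Mul(-1, k)))
Function('z')(D, W) = Add(Rational(5, 4), Mul(-1, W)) (Function('z')(D, W) = Add(Add(3, Mul(-1, W)), Rational(-7, 4)) = Add(Rational(5, 4), Mul(-1, W)))
B = -2 (B = Add(Mul(0, 4), -2) = Add(0, -2) = -2)
Pow(Add(Function('z')(12, 7), B), 2) = Pow(Add(Add(Rational(5, 4), Mul(-1, 7)), -2), 2) = Pow(Add(Add(Rational(5, 4), -7), -2), 2) = Pow(Add(Rational(-23, 4), -2), 2) = Pow(Rational(-31, 4), 2) = Rational(961, 16)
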